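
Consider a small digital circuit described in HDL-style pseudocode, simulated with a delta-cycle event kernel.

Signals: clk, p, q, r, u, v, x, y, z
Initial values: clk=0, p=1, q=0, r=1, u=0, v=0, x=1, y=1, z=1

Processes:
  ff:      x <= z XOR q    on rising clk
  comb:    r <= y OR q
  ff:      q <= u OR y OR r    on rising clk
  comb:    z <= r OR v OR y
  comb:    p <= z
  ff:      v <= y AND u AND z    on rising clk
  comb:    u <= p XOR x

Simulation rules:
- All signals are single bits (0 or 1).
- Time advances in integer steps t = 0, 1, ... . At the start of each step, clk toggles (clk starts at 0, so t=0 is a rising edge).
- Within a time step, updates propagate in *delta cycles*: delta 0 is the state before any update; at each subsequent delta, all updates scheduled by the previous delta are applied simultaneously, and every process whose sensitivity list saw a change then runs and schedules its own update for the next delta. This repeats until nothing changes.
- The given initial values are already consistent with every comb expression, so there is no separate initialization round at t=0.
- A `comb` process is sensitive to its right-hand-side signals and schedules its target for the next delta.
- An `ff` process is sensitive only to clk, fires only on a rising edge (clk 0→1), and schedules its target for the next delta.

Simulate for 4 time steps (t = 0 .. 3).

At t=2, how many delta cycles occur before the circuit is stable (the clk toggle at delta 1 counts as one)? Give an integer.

t=0 Δ0: v=0 u=0 z=1 y=1 clk=0 q=0 r=1 p=1 x=1
  Δ1: clk:0→1
  Δ2: q:0→1
  (2Δ to stable)
t=1 Δ0: v=0 u=0 z=1 y=1 clk=1 q=1 r=1 p=1 x=1
  Δ1: clk:1→0
  (1Δ to stable)
t=2 Δ0: v=0 u=0 z=1 y=1 clk=0 q=1 r=1 p=1 x=1
  Δ1: clk:0→1
  Δ2: x:1→0
  Δ3: u:0→1
  (3Δ to stable)
t=3 Δ0: v=0 u=1 z=1 y=1 clk=1 q=1 r=1 p=1 x=0
  Δ1: clk:1→0
  (1Δ to stable)

3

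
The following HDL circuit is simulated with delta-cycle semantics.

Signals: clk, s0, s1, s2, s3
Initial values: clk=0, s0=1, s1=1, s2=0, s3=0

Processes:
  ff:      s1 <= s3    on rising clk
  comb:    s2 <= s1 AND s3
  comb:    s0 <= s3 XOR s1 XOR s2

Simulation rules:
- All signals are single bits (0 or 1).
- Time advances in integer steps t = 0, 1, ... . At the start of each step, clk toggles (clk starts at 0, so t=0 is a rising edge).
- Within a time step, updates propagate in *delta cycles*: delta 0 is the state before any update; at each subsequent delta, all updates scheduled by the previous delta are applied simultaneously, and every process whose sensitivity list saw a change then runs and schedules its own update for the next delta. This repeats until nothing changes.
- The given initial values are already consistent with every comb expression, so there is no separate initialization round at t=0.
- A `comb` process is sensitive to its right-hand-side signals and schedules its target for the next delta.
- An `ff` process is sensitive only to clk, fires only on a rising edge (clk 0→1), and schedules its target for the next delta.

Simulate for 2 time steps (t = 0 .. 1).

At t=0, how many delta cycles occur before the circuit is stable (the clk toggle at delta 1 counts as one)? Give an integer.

3

[bits: s1,s3,s0,clk,s2]
t=0: Δ0=10100 Δ1=10110 Δ2=00110 Δ3=00010 | 3Δ
t=1: Δ0=00010 Δ1=00000 | 1Δ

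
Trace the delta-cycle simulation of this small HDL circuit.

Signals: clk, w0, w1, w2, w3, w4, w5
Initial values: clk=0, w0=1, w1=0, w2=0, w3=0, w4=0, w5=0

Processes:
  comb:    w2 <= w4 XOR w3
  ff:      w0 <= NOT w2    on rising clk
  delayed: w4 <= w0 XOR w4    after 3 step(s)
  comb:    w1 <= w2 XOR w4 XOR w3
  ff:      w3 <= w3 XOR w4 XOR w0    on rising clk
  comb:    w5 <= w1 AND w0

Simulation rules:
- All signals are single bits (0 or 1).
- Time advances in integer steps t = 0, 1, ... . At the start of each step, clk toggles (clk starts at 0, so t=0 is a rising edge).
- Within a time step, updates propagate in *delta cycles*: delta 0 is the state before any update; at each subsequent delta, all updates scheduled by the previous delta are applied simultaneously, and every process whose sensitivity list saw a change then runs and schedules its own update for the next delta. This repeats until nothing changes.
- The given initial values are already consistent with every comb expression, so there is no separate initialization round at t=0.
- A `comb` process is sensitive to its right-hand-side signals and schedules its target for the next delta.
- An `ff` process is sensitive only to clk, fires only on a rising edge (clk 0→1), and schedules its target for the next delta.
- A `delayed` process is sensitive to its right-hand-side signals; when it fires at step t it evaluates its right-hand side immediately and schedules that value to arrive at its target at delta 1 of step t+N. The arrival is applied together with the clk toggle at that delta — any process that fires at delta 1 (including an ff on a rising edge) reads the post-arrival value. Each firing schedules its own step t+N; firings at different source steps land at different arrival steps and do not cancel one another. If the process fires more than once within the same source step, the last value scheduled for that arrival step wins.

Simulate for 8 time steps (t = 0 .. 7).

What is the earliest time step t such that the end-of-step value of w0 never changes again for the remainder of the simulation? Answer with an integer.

4

t=0 Δ0: w3=0 w2=0 w1=0 clk=0 w0=1 w4=0 w5=0
  Δ1: clk:0→1
  Δ2: w3:0→1
  Δ3: w2:0→1, w1:0→1
  Δ4: w1:1→0, w5:0→1
  Δ5: w5:1→0
  (5Δ to stable)
t=1 Δ0: w3=1 w2=1 w1=0 clk=1 w0=1 w4=0 w5=0
  Δ1: clk:1→0
  (1Δ to stable)
t=2 Δ0: w3=1 w2=1 w1=0 clk=0 w0=1 w4=0 w5=0
  Δ1: clk:0→1
  Δ2: w3:1→0, w0:1→0
  Δ3: w2:1→0, w1:0→1
  Δ4: w1:1→0
  (4Δ to stable)
t=3 Δ0: w3=0 w2=0 w1=0 clk=1 w0=0 w4=0 w5=0
  Δ1: clk:1→0
  (1Δ to stable)
t=4 Δ0: w3=0 w2=0 w1=0 clk=0 w0=0 w4=0 w5=0
  Δ1: clk:0→1
  Δ2: w0:0→1
  (2Δ to stable)
t=5 Δ0: w3=0 w2=0 w1=0 clk=1 w0=1 w4=0 w5=0
  Δ1: clk:1→0
  (1Δ to stable)
t=6 Δ0: w3=0 w2=0 w1=0 clk=0 w0=1 w4=0 w5=0
  Δ1: clk:0→1
  Δ2: w3:0→1
  Δ3: w2:0→1, w1:0→1
  Δ4: w1:1→0, w5:0→1
  Δ5: w5:1→0
  (5Δ to stable)
t=7 Δ0: w3=1 w2=1 w1=0 clk=1 w0=1 w4=0 w5=0
  Δ1: clk:1→0, w4:0→1
  Δ2: w2:1→0, w1:0→1
  Δ3: w1:1→0, w5:0→1
  Δ4: w5:1→0
  (4Δ to stable)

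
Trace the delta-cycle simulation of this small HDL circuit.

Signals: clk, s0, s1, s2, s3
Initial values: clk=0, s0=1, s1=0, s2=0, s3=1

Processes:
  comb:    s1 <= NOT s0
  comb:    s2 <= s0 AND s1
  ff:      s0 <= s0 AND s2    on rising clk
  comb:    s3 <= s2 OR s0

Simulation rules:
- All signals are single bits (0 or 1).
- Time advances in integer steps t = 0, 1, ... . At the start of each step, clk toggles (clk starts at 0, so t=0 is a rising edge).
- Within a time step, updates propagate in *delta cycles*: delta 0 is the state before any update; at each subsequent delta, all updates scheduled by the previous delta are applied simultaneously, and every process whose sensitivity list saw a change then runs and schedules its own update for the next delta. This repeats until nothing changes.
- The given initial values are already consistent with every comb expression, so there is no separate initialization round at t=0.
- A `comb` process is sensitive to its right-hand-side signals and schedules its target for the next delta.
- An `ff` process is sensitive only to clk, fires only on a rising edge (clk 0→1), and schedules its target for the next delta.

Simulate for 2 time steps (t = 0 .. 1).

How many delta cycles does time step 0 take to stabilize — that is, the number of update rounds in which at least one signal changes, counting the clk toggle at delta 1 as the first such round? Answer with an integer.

[bits: s1,s2,clk,s0,s3]
t=0: Δ0=00011 Δ1=00111 Δ2=00101 Δ3=10100 | 3Δ
t=1: Δ0=10100 Δ1=10000 | 1Δ

3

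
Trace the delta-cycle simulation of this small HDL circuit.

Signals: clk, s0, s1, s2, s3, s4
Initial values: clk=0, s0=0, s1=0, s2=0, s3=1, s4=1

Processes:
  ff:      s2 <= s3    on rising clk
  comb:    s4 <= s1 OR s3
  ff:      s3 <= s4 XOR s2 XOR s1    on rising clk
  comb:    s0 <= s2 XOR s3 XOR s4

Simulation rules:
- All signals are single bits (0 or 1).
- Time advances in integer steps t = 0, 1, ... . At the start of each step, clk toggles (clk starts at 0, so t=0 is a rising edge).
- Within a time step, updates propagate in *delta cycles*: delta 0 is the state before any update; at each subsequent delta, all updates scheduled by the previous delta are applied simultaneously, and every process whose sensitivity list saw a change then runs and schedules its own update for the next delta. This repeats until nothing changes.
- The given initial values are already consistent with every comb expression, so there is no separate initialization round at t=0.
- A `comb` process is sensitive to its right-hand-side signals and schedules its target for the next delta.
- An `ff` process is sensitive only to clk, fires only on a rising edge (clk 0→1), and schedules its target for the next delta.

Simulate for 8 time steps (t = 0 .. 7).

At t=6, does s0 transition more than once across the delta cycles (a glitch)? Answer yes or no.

no

t=0 Δ0: s0=0 s4=1 s3=1 clk=0 s2=0 s1=0
  Δ1: clk:0→1
  Δ2: s2:0→1
  Δ3: s0:0→1
  (3Δ to stable)
t=1 Δ0: s0=1 s4=1 s3=1 clk=1 s2=1 s1=0
  Δ1: clk:1→0
  (1Δ to stable)
t=2 Δ0: s0=1 s4=1 s3=1 clk=0 s2=1 s1=0
  Δ1: clk:0→1
  Δ2: s3:1→0
  Δ3: s0:1→0, s4:1→0
  Δ4: s0:0→1
  (4Δ to stable)
t=3 Δ0: s0=1 s4=0 s3=0 clk=1 s2=1 s1=0
  Δ1: clk:1→0
  (1Δ to stable)
t=4 Δ0: s0=1 s4=0 s3=0 clk=0 s2=1 s1=0
  Δ1: clk:0→1
  Δ2: s3:0→1, s2:1→0
  Δ3: s4:0→1
  Δ4: s0:1→0
  (4Δ to stable)
t=5 Δ0: s0=0 s4=1 s3=1 clk=1 s2=0 s1=0
  Δ1: clk:1→0
  (1Δ to stable)
t=6 Δ0: s0=0 s4=1 s3=1 clk=0 s2=0 s1=0
  Δ1: clk:0→1
  Δ2: s2:0→1
  Δ3: s0:0→1
  (3Δ to stable)
t=7 Δ0: s0=1 s4=1 s3=1 clk=1 s2=1 s1=0
  Δ1: clk:1→0
  (1Δ to stable)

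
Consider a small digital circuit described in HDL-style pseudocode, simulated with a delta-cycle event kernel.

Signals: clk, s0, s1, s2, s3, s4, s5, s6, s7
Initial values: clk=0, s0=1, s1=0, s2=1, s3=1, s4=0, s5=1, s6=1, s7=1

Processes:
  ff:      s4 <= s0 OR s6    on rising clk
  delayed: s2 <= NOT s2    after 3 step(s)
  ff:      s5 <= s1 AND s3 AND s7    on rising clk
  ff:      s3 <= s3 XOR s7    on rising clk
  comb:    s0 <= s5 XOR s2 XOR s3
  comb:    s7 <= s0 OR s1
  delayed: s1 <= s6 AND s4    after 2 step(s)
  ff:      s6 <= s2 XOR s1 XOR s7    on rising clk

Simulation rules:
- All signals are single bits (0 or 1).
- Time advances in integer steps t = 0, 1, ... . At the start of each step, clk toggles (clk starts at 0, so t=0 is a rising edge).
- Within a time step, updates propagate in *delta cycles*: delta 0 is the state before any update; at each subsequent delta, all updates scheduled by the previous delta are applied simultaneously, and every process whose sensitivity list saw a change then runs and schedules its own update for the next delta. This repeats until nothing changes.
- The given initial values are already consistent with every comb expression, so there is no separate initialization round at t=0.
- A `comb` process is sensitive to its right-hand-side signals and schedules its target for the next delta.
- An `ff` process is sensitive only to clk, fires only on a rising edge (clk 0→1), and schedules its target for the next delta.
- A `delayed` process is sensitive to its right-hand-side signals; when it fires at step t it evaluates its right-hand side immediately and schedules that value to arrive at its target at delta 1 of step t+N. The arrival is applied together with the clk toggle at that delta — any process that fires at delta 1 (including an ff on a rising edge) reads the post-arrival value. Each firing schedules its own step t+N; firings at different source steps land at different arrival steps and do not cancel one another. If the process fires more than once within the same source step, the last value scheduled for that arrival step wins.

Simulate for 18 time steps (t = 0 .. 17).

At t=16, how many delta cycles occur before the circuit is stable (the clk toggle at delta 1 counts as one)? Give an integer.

2

[bits: s7,s5,s4,s2,s6,s1,s0,s3,clk]
t=0: Δ0=110110110 Δ1=110110111 Δ2=101100101 | 2Δ
t=1: Δ0=101100101 Δ1=101100100 | 1Δ
t=2: Δ0=101100100 Δ1=101100101 Δ2=101100111 Δ3=101100011 Δ4=001100011 | 4Δ
t=3: Δ0=001100011 Δ1=001100010 | 1Δ
t=4: Δ0=001100010 Δ1=001100011 Δ2=000110011 | 2Δ
t=5: Δ0=000110011 Δ1=000110010 | 1Δ
t=6: Δ0=000110010 Δ1=000110011 Δ2=001110011 | 2Δ
t=7: Δ0=001110011 Δ1=001110010 | 1Δ
t=8: Δ0=001110010 Δ1=001111011 Δ2=101101011 | 2Δ
t=9: Δ0=101101011 Δ1=101101010 | 1Δ
t=10: Δ0=101101010 Δ1=101100011 Δ2=000100001 Δ3=000100101 Δ4=100100101 | 4Δ
t=11: Δ0=100100101 Δ1=100100100 | 1Δ
t=12: Δ0=100100100 Δ1=100100101 Δ2=101100111 Δ3=101100011 Δ4=001100011 | 4Δ
t=13: Δ0=001100011 Δ1=001100010 | 1Δ
t=14: Δ0=001100010 Δ1=001100011 Δ2=000110011 | 2Δ
t=15: Δ0=000110011 Δ1=000110010 | 1Δ
t=16: Δ0=000110010 Δ1=000110011 Δ2=001110011 | 2Δ
t=17: Δ0=001110011 Δ1=001110010 | 1Δ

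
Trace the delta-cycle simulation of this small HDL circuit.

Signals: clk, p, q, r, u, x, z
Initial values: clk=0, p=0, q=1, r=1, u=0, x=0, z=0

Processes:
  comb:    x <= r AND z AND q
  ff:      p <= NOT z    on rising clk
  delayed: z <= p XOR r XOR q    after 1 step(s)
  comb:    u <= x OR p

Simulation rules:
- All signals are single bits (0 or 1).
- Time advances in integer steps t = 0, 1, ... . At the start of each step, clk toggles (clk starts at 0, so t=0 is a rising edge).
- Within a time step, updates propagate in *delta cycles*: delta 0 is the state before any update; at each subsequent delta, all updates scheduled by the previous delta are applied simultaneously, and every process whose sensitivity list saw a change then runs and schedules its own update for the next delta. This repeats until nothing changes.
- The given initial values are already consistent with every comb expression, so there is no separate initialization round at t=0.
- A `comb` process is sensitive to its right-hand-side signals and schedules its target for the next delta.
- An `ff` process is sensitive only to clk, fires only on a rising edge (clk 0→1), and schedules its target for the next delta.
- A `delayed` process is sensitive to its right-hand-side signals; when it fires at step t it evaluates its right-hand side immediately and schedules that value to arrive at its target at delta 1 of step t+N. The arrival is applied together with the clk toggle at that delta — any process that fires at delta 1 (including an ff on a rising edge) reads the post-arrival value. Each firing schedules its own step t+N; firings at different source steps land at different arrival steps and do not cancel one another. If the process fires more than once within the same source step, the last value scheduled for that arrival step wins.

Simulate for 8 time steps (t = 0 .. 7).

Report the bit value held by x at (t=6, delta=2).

t0.Δ0 z=0 q=1 clk=0 r=1 p=0 u=0 x=0
t0.Δ1 z=0 q=1 clk=1 r=1 p=0 u=0 x=0
t0.Δ2 z=0 q=1 clk=1 r=1 p=1 u=0 x=0
t0.Δ3 z=0 q=1 clk=1 r=1 p=1 u=1 x=0
t1.Δ0 z=0 q=1 clk=1 r=1 p=1 u=1 x=0
t1.Δ1 z=1 q=1 clk=0 r=1 p=1 u=1 x=0
t1.Δ2 z=1 q=1 clk=0 r=1 p=1 u=1 x=1
t2.Δ0 z=1 q=1 clk=0 r=1 p=1 u=1 x=1
t2.Δ1 z=1 q=1 clk=1 r=1 p=1 u=1 x=1
t2.Δ2 z=1 q=1 clk=1 r=1 p=0 u=1 x=1
t3.Δ0 z=1 q=1 clk=1 r=1 p=0 u=1 x=1
t3.Δ1 z=0 q=1 clk=0 r=1 p=0 u=1 x=1
t3.Δ2 z=0 q=1 clk=0 r=1 p=0 u=1 x=0
t3.Δ3 z=0 q=1 clk=0 r=1 p=0 u=0 x=0
t4.Δ0 z=0 q=1 clk=0 r=1 p=0 u=0 x=0
t4.Δ1 z=0 q=1 clk=1 r=1 p=0 u=0 x=0
t4.Δ2 z=0 q=1 clk=1 r=1 p=1 u=0 x=0
t4.Δ3 z=0 q=1 clk=1 r=1 p=1 u=1 x=0
t5.Δ0 z=0 q=1 clk=1 r=1 p=1 u=1 x=0
t5.Δ1 z=1 q=1 clk=0 r=1 p=1 u=1 x=0
t5.Δ2 z=1 q=1 clk=0 r=1 p=1 u=1 x=1
t6.Δ0 z=1 q=1 clk=0 r=1 p=1 u=1 x=1
t6.Δ1 z=1 q=1 clk=1 r=1 p=1 u=1 x=1
t6.Δ2 z=1 q=1 clk=1 r=1 p=0 u=1 x=1
t7.Δ0 z=1 q=1 clk=1 r=1 p=0 u=1 x=1
t7.Δ1 z=0 q=1 clk=0 r=1 p=0 u=1 x=1
t7.Δ2 z=0 q=1 clk=0 r=1 p=0 u=1 x=0
t7.Δ3 z=0 q=1 clk=0 r=1 p=0 u=0 x=0

1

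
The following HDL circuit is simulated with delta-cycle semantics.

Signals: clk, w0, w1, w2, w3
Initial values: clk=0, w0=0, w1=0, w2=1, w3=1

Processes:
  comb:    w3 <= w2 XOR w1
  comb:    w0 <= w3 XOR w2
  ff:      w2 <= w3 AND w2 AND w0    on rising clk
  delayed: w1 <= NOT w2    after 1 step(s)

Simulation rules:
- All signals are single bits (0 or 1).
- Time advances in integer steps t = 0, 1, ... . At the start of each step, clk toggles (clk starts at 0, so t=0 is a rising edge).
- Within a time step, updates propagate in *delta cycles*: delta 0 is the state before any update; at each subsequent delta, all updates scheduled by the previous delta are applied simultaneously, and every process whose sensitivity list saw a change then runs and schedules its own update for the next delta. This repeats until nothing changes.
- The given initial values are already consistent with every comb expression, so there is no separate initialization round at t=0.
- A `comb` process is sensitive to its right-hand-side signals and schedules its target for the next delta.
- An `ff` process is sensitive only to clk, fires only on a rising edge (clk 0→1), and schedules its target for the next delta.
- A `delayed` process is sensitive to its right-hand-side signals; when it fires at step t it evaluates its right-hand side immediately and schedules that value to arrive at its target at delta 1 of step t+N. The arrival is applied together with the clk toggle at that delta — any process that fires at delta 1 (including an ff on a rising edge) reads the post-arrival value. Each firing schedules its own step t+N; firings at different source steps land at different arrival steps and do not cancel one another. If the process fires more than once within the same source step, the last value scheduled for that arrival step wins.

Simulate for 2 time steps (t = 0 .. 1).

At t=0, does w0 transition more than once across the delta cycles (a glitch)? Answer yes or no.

yes

[bits: w2,w3,clk,w0,w1]
t=0: Δ0=11000 Δ1=11100 Δ2=01100 Δ3=00110 Δ4=00100 | 4Δ
t=1: Δ0=00100 Δ1=00001 Δ2=01001 Δ3=01011 | 3Δ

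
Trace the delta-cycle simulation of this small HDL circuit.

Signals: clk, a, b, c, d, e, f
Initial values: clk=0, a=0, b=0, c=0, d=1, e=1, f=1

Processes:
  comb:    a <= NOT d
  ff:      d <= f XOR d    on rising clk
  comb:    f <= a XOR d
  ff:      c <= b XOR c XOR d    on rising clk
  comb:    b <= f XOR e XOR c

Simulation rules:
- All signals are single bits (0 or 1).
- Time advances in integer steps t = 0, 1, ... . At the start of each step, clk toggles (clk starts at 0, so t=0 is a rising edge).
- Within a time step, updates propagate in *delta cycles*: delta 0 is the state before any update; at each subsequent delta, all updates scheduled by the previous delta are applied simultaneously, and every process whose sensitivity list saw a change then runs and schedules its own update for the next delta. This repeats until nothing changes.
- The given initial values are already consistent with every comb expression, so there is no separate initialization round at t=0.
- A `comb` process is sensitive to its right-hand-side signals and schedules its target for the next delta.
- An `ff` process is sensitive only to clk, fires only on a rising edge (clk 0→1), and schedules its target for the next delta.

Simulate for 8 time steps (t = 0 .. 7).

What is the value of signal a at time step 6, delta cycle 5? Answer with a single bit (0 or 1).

t=0 Δ0: d=1 b=0 clk=0 e=1 a=0 c=0 f=1
  Δ1: clk:0→1
  Δ2: d:1→0, c:0→1
  Δ3: b:0→1, a:0→1, f:1→0
  Δ4: b:1→0, f:0→1
  Δ5: b:0→1
  (5Δ to stable)
t=1 Δ0: d=0 b=1 clk=1 e=1 a=1 c=1 f=1
  Δ1: clk:1→0
  (1Δ to stable)
t=2 Δ0: d=0 b=1 clk=0 e=1 a=1 c=1 f=1
  Δ1: clk:0→1
  Δ2: d:0→1, c:1→0
  Δ3: b:1→0, a:1→0, f:1→0
  Δ4: b:0→1, f:0→1
  Δ5: b:1→0
  (5Δ to stable)
t=3 Δ0: d=1 b=0 clk=1 e=1 a=0 c=0 f=1
  Δ1: clk:1→0
  (1Δ to stable)
t=4 Δ0: d=1 b=0 clk=0 e=1 a=0 c=0 f=1
  Δ1: clk:0→1
  Δ2: d:1→0, c:0→1
  Δ3: b:0→1, a:0→1, f:1→0
  Δ4: b:1→0, f:0→1
  Δ5: b:0→1
  (5Δ to stable)
t=5 Δ0: d=0 b=1 clk=1 e=1 a=1 c=1 f=1
  Δ1: clk:1→0
  (1Δ to stable)
t=6 Δ0: d=0 b=1 clk=0 e=1 a=1 c=1 f=1
  Δ1: clk:0→1
  Δ2: d:0→1, c:1→0
  Δ3: b:1→0, a:1→0, f:1→0
  Δ4: b:0→1, f:0→1
  Δ5: b:1→0
  (5Δ to stable)
t=7 Δ0: d=1 b=0 clk=1 e=1 a=0 c=0 f=1
  Δ1: clk:1→0
  (1Δ to stable)

0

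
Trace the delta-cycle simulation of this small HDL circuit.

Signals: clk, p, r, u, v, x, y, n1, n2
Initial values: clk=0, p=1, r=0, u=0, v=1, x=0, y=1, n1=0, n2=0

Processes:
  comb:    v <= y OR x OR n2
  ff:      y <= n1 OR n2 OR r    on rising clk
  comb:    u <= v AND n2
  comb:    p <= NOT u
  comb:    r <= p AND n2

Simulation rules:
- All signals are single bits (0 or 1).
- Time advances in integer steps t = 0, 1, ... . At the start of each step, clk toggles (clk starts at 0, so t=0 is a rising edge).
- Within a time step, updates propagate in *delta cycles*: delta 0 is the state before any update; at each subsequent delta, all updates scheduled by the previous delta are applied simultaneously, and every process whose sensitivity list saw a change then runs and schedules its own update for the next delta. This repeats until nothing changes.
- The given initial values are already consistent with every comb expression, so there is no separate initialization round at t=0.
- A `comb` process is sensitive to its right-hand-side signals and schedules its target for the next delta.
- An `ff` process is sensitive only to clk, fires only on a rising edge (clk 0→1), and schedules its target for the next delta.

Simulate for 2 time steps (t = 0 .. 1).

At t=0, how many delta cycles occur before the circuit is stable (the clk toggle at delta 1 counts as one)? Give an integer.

3

[bits: u,y,clk,n1,p,r,n2,v,x]
t=0: Δ0=010010010 Δ1=011010010 Δ2=001010010 Δ3=001010000 | 3Δ
t=1: Δ0=001010000 Δ1=000010000 | 1Δ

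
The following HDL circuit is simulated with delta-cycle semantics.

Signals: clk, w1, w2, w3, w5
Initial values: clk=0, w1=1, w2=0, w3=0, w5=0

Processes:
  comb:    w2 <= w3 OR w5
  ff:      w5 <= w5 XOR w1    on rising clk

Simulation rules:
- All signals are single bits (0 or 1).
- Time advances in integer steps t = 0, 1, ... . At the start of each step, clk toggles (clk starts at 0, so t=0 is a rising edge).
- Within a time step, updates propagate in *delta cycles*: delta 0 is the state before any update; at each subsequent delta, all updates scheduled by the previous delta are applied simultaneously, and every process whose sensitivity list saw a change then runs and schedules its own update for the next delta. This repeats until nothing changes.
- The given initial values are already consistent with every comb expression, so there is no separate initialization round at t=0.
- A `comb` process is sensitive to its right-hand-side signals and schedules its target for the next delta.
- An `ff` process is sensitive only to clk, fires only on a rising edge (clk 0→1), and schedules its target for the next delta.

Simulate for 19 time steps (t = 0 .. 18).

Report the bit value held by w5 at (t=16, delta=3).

t=0 Δ0: w3=0 w5=0 w1=1 clk=0 w2=0
  Δ1: clk:0→1
  Δ2: w5:0→1
  Δ3: w2:0→1
  (3Δ to stable)
t=1 Δ0: w3=0 w5=1 w1=1 clk=1 w2=1
  Δ1: clk:1→0
  (1Δ to stable)
t=2 Δ0: w3=0 w5=1 w1=1 clk=0 w2=1
  Δ1: clk:0→1
  Δ2: w5:1→0
  Δ3: w2:1→0
  (3Δ to stable)
t=3 Δ0: w3=0 w5=0 w1=1 clk=1 w2=0
  Δ1: clk:1→0
  (1Δ to stable)
t=4 Δ0: w3=0 w5=0 w1=1 clk=0 w2=0
  Δ1: clk:0→1
  Δ2: w5:0→1
  Δ3: w2:0→1
  (3Δ to stable)
t=5 Δ0: w3=0 w5=1 w1=1 clk=1 w2=1
  Δ1: clk:1→0
  (1Δ to stable)
t=6 Δ0: w3=0 w5=1 w1=1 clk=0 w2=1
  Δ1: clk:0→1
  Δ2: w5:1→0
  Δ3: w2:1→0
  (3Δ to stable)
t=7 Δ0: w3=0 w5=0 w1=1 clk=1 w2=0
  Δ1: clk:1→0
  (1Δ to stable)
t=8 Δ0: w3=0 w5=0 w1=1 clk=0 w2=0
  Δ1: clk:0→1
  Δ2: w5:0→1
  Δ3: w2:0→1
  (3Δ to stable)
t=9 Δ0: w3=0 w5=1 w1=1 clk=1 w2=1
  Δ1: clk:1→0
  (1Δ to stable)
t=10 Δ0: w3=0 w5=1 w1=1 clk=0 w2=1
  Δ1: clk:0→1
  Δ2: w5:1→0
  Δ3: w2:1→0
  (3Δ to stable)
t=11 Δ0: w3=0 w5=0 w1=1 clk=1 w2=0
  Δ1: clk:1→0
  (1Δ to stable)
t=12 Δ0: w3=0 w5=0 w1=1 clk=0 w2=0
  Δ1: clk:0→1
  Δ2: w5:0→1
  Δ3: w2:0→1
  (3Δ to stable)
t=13 Δ0: w3=0 w5=1 w1=1 clk=1 w2=1
  Δ1: clk:1→0
  (1Δ to stable)
t=14 Δ0: w3=0 w5=1 w1=1 clk=0 w2=1
  Δ1: clk:0→1
  Δ2: w5:1→0
  Δ3: w2:1→0
  (3Δ to stable)
t=15 Δ0: w3=0 w5=0 w1=1 clk=1 w2=0
  Δ1: clk:1→0
  (1Δ to stable)
t=16 Δ0: w3=0 w5=0 w1=1 clk=0 w2=0
  Δ1: clk:0→1
  Δ2: w5:0→1
  Δ3: w2:0→1
  (3Δ to stable)
t=17 Δ0: w3=0 w5=1 w1=1 clk=1 w2=1
  Δ1: clk:1→0
  (1Δ to stable)
t=18 Δ0: w3=0 w5=1 w1=1 clk=0 w2=1
  Δ1: clk:0→1
  Δ2: w5:1→0
  Δ3: w2:1→0
  (3Δ to stable)

1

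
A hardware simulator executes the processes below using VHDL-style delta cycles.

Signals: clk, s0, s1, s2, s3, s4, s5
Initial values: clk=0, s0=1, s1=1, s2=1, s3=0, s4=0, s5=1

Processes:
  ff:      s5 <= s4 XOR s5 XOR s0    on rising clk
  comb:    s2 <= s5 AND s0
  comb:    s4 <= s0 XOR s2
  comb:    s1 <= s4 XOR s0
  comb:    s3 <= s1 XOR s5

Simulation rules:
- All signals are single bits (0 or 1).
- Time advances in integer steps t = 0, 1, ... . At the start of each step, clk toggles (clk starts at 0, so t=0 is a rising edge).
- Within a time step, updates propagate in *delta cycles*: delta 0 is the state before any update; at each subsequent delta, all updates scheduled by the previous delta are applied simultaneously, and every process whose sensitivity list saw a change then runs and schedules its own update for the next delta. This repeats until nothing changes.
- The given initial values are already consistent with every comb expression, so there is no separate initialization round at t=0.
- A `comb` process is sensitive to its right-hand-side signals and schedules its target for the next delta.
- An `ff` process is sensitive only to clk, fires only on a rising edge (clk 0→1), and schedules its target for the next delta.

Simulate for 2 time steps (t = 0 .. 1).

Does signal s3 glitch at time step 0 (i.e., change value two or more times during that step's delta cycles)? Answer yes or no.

yes

[bits: s1,s3,s4,s0,clk,s2,s5]
t=0: Δ0=1001011 Δ1=1001111 Δ2=1001110 Δ3=1101100 Δ4=1111100 Δ5=0111100 Δ6=0011100 | 6Δ
t=1: Δ0=0011100 Δ1=0011000 | 1Δ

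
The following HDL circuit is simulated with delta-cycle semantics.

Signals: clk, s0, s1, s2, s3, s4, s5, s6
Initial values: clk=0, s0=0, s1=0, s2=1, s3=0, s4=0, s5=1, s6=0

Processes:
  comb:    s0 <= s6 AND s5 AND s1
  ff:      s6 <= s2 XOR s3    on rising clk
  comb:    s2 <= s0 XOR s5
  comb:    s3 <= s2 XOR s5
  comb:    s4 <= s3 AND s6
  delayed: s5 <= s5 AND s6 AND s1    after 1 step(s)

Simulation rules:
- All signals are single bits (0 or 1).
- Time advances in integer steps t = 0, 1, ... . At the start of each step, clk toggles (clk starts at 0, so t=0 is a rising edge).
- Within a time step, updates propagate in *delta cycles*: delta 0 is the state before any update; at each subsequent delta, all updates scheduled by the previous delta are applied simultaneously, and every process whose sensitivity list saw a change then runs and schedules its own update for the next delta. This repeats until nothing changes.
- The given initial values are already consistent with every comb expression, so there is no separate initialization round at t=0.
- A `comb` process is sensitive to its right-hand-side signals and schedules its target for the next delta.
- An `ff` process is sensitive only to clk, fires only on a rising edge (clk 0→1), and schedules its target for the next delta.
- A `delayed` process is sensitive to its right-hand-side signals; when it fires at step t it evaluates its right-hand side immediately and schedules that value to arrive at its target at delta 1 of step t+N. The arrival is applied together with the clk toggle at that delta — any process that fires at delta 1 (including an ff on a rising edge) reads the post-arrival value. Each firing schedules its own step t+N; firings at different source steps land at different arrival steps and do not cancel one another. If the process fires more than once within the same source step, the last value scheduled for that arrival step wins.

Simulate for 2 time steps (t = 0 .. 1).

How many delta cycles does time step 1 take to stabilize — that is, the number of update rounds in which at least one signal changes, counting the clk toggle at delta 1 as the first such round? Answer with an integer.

t=0 Δ0: s1=0 s5=1 s0=0 s4=0 clk=0 s3=0 s2=1 s6=0
  Δ1: clk:0→1
  Δ2: s6:0→1
  (2Δ to stable)
t=1 Δ0: s1=0 s5=1 s0=0 s4=0 clk=1 s3=0 s2=1 s6=1
  Δ1: s5:1→0, clk:1→0
  Δ2: s3:0→1, s2:1→0
  Δ3: s4:0→1, s3:1→0
  Δ4: s4:1→0
  (4Δ to stable)

4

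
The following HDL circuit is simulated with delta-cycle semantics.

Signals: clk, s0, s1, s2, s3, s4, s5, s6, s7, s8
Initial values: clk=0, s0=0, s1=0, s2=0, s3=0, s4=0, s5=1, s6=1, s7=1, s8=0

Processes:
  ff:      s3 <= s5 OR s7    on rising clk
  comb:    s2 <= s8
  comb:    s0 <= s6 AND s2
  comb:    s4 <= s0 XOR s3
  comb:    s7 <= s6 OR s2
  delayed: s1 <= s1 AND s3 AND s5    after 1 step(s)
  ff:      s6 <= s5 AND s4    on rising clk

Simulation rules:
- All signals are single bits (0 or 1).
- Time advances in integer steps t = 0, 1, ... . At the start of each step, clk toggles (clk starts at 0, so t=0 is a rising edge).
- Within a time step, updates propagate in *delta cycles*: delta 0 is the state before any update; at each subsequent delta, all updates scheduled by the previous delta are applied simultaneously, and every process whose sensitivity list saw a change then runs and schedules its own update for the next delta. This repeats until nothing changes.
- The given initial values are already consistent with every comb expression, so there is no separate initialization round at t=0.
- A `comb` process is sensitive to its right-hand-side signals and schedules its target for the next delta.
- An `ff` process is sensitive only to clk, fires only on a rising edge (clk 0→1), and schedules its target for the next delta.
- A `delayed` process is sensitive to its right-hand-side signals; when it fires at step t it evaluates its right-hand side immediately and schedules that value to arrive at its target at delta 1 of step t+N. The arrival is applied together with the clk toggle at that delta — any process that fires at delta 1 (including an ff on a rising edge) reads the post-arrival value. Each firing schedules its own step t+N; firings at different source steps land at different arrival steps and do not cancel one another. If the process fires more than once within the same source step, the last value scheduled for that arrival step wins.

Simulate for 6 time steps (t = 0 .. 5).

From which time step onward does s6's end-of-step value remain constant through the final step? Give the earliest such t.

t0.Δ0 s6=1 s2=0 s8=0 s0=0 clk=0 s1=0 s5=1 s3=0 s4=0 s7=1
t0.Δ1 s6=1 s2=0 s8=0 s0=0 clk=1 s1=0 s5=1 s3=0 s4=0 s7=1
t0.Δ2 s6=0 s2=0 s8=0 s0=0 clk=1 s1=0 s5=1 s3=1 s4=0 s7=1
t0.Δ3 s6=0 s2=0 s8=0 s0=0 clk=1 s1=0 s5=1 s3=1 s4=1 s7=0
t1.Δ0 s6=0 s2=0 s8=0 s0=0 clk=1 s1=0 s5=1 s3=1 s4=1 s7=0
t1.Δ1 s6=0 s2=0 s8=0 s0=0 clk=0 s1=0 s5=1 s3=1 s4=1 s7=0
t2.Δ0 s6=0 s2=0 s8=0 s0=0 clk=0 s1=0 s5=1 s3=1 s4=1 s7=0
t2.Δ1 s6=0 s2=0 s8=0 s0=0 clk=1 s1=0 s5=1 s3=1 s4=1 s7=0
t2.Δ2 s6=1 s2=0 s8=0 s0=0 clk=1 s1=0 s5=1 s3=1 s4=1 s7=0
t2.Δ3 s6=1 s2=0 s8=0 s0=0 clk=1 s1=0 s5=1 s3=1 s4=1 s7=1
t3.Δ0 s6=1 s2=0 s8=0 s0=0 clk=1 s1=0 s5=1 s3=1 s4=1 s7=1
t3.Δ1 s6=1 s2=0 s8=0 s0=0 clk=0 s1=0 s5=1 s3=1 s4=1 s7=1
t4.Δ0 s6=1 s2=0 s8=0 s0=0 clk=0 s1=0 s5=1 s3=1 s4=1 s7=1
t4.Δ1 s6=1 s2=0 s8=0 s0=0 clk=1 s1=0 s5=1 s3=1 s4=1 s7=1
t5.Δ0 s6=1 s2=0 s8=0 s0=0 clk=1 s1=0 s5=1 s3=1 s4=1 s7=1
t5.Δ1 s6=1 s2=0 s8=0 s0=0 clk=0 s1=0 s5=1 s3=1 s4=1 s7=1

2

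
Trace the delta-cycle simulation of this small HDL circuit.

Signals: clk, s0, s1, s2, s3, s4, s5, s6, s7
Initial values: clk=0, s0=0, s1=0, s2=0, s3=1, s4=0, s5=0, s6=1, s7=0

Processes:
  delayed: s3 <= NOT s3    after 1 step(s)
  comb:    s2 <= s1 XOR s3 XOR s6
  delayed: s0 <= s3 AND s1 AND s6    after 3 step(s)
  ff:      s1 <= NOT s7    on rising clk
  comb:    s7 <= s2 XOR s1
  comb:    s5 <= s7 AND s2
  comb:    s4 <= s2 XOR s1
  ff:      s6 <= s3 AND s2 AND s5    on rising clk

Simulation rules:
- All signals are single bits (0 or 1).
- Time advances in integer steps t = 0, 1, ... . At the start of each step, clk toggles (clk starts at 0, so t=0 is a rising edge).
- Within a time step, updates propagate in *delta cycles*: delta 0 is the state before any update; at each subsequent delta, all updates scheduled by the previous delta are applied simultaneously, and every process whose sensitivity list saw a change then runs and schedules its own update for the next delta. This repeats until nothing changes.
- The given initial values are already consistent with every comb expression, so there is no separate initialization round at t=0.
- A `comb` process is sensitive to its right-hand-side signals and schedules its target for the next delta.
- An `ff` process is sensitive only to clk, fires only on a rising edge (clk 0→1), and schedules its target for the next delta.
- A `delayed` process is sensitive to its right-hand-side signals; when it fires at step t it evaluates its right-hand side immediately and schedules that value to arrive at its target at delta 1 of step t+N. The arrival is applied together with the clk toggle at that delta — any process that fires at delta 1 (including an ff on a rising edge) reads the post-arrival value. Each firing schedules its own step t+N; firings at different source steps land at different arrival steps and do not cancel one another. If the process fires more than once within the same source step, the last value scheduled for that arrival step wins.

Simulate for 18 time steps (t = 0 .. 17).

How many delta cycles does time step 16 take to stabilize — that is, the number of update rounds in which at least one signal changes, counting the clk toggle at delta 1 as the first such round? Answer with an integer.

4

[bits: s7,s4,s5,s3,clk,s6,s1,s2,s0]
t=0: Δ0=000101000 Δ1=000111000 Δ2=000110100 Δ3=110110100 | 3Δ
t=1: Δ0=110110100 Δ1=110100100 | 1Δ
t=2: Δ0=110100100 Δ1=110110100 Δ2=110110000 Δ3=000110010 Δ4=110110010 Δ5=111110010 | 5Δ
t=3: Δ0=111110010 Δ1=111100010 | 1Δ
t=4: Δ0=111100010 Δ1=111110010 Δ2=111111010 Δ3=111111000 Δ4=000111000 | 4Δ
t=5: Δ0=000111000 Δ1=000101000 | 1Δ
t=6: Δ0=000101000 Δ1=000111000 Δ2=000110100 Δ3=110110100 | 3Δ
t=7: Δ0=110110100 Δ1=110100100 | 1Δ
t=8: Δ0=110100100 Δ1=110110100 Δ2=110110000 Δ3=000110010 Δ4=110110010 Δ5=111110010 | 5Δ
t=9: Δ0=111110010 Δ1=111100010 | 1Δ
t=10: Δ0=111100010 Δ1=111110010 Δ2=111111010 Δ3=111111000 Δ4=000111000 | 4Δ
t=11: Δ0=000111000 Δ1=000101000 | 1Δ
t=12: Δ0=000101000 Δ1=000111000 Δ2=000110100 Δ3=110110100 | 3Δ
t=13: Δ0=110110100 Δ1=110100100 | 1Δ
t=14: Δ0=110100100 Δ1=110110100 Δ2=110110000 Δ3=000110010 Δ4=110110010 Δ5=111110010 | 5Δ
t=15: Δ0=111110010 Δ1=111100010 | 1Δ
t=16: Δ0=111100010 Δ1=111110010 Δ2=111111010 Δ3=111111000 Δ4=000111000 | 4Δ
t=17: Δ0=000111000 Δ1=000101000 | 1Δ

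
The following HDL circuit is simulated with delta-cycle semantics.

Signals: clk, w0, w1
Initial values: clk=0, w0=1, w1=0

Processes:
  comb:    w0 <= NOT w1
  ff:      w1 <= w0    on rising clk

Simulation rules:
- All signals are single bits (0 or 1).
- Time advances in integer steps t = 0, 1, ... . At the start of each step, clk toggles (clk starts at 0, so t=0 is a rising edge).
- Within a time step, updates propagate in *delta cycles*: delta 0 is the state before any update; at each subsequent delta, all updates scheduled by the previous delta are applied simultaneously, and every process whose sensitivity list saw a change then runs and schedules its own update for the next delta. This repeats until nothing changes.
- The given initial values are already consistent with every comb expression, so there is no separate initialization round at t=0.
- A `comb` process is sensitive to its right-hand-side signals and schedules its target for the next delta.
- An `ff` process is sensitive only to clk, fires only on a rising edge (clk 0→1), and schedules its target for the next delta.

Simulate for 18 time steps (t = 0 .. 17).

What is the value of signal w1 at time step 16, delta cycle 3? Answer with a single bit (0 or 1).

[bits: clk,w1,w0]
t=0: Δ0=001 Δ1=101 Δ2=111 Δ3=110 | 3Δ
t=1: Δ0=110 Δ1=010 | 1Δ
t=2: Δ0=010 Δ1=110 Δ2=100 Δ3=101 | 3Δ
t=3: Δ0=101 Δ1=001 | 1Δ
t=4: Δ0=001 Δ1=101 Δ2=111 Δ3=110 | 3Δ
t=5: Δ0=110 Δ1=010 | 1Δ
t=6: Δ0=010 Δ1=110 Δ2=100 Δ3=101 | 3Δ
t=7: Δ0=101 Δ1=001 | 1Δ
t=8: Δ0=001 Δ1=101 Δ2=111 Δ3=110 | 3Δ
t=9: Δ0=110 Δ1=010 | 1Δ
t=10: Δ0=010 Δ1=110 Δ2=100 Δ3=101 | 3Δ
t=11: Δ0=101 Δ1=001 | 1Δ
t=12: Δ0=001 Δ1=101 Δ2=111 Δ3=110 | 3Δ
t=13: Δ0=110 Δ1=010 | 1Δ
t=14: Δ0=010 Δ1=110 Δ2=100 Δ3=101 | 3Δ
t=15: Δ0=101 Δ1=001 | 1Δ
t=16: Δ0=001 Δ1=101 Δ2=111 Δ3=110 | 3Δ
t=17: Δ0=110 Δ1=010 | 1Δ

1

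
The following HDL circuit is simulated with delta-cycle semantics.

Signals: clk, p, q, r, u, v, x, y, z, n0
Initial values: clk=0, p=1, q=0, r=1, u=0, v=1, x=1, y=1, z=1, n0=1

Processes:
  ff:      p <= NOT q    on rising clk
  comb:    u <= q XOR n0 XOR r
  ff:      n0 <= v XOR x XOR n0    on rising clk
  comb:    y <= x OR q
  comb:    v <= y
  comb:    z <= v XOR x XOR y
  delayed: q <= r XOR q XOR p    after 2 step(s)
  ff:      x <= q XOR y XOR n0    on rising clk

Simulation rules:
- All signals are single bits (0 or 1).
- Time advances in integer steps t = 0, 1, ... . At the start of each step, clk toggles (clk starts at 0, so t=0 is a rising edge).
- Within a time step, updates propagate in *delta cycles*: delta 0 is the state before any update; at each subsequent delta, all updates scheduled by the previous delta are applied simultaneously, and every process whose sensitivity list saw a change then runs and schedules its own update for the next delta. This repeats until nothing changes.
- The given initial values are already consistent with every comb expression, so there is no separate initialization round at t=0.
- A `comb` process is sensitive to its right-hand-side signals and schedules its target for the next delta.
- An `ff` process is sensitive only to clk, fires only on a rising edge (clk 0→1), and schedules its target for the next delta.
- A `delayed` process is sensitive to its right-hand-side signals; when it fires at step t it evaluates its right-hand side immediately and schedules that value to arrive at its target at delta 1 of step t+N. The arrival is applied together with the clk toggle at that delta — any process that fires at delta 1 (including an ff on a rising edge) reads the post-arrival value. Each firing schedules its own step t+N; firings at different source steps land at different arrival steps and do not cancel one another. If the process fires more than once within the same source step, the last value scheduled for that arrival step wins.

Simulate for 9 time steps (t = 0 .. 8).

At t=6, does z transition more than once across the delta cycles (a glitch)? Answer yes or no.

yes

t0.Δ0 y=1 x=1 v=1 r=1 clk=0 n0=1 z=1 u=0 p=1 q=0
t0.Δ1 y=1 x=1 v=1 r=1 clk=1 n0=1 z=1 u=0 p=1 q=0
t0.Δ2 y=1 x=0 v=1 r=1 clk=1 n0=1 z=1 u=0 p=1 q=0
t0.Δ3 y=0 x=0 v=1 r=1 clk=1 n0=1 z=0 u=0 p=1 q=0
t0.Δ4 y=0 x=0 v=0 r=1 clk=1 n0=1 z=1 u=0 p=1 q=0
t0.Δ5 y=0 x=0 v=0 r=1 clk=1 n0=1 z=0 u=0 p=1 q=0
t1.Δ0 y=0 x=0 v=0 r=1 clk=1 n0=1 z=0 u=0 p=1 q=0
t1.Δ1 y=0 x=0 v=0 r=1 clk=0 n0=1 z=0 u=0 p=1 q=0
t2.Δ0 y=0 x=0 v=0 r=1 clk=0 n0=1 z=0 u=0 p=1 q=0
t2.Δ1 y=0 x=0 v=0 r=1 clk=1 n0=1 z=0 u=0 p=1 q=0
t2.Δ2 y=0 x=1 v=0 r=1 clk=1 n0=1 z=0 u=0 p=1 q=0
t2.Δ3 y=1 x=1 v=0 r=1 clk=1 n0=1 z=1 u=0 p=1 q=0
t2.Δ4 y=1 x=1 v=1 r=1 clk=1 n0=1 z=0 u=0 p=1 q=0
t2.Δ5 y=1 x=1 v=1 r=1 clk=1 n0=1 z=1 u=0 p=1 q=0
t3.Δ0 y=1 x=1 v=1 r=1 clk=1 n0=1 z=1 u=0 p=1 q=0
t3.Δ1 y=1 x=1 v=1 r=1 clk=0 n0=1 z=1 u=0 p=1 q=0
t4.Δ0 y=1 x=1 v=1 r=1 clk=0 n0=1 z=1 u=0 p=1 q=0
t4.Δ1 y=1 x=1 v=1 r=1 clk=1 n0=1 z=1 u=0 p=1 q=0
t4.Δ2 y=1 x=0 v=1 r=1 clk=1 n0=1 z=1 u=0 p=1 q=0
t4.Δ3 y=0 x=0 v=1 r=1 clk=1 n0=1 z=0 u=0 p=1 q=0
t4.Δ4 y=0 x=0 v=0 r=1 clk=1 n0=1 z=1 u=0 p=1 q=0
t4.Δ5 y=0 x=0 v=0 r=1 clk=1 n0=1 z=0 u=0 p=1 q=0
t5.Δ0 y=0 x=0 v=0 r=1 clk=1 n0=1 z=0 u=0 p=1 q=0
t5.Δ1 y=0 x=0 v=0 r=1 clk=0 n0=1 z=0 u=0 p=1 q=0
t6.Δ0 y=0 x=0 v=0 r=1 clk=0 n0=1 z=0 u=0 p=1 q=0
t6.Δ1 y=0 x=0 v=0 r=1 clk=1 n0=1 z=0 u=0 p=1 q=0
t6.Δ2 y=0 x=1 v=0 r=1 clk=1 n0=1 z=0 u=0 p=1 q=0
t6.Δ3 y=1 x=1 v=0 r=1 clk=1 n0=1 z=1 u=0 p=1 q=0
t6.Δ4 y=1 x=1 v=1 r=1 clk=1 n0=1 z=0 u=0 p=1 q=0
t6.Δ5 y=1 x=1 v=1 r=1 clk=1 n0=1 z=1 u=0 p=1 q=0
t7.Δ0 y=1 x=1 v=1 r=1 clk=1 n0=1 z=1 u=0 p=1 q=0
t7.Δ1 y=1 x=1 v=1 r=1 clk=0 n0=1 z=1 u=0 p=1 q=0
t8.Δ0 y=1 x=1 v=1 r=1 clk=0 n0=1 z=1 u=0 p=1 q=0
t8.Δ1 y=1 x=1 v=1 r=1 clk=1 n0=1 z=1 u=0 p=1 q=0
t8.Δ2 y=1 x=0 v=1 r=1 clk=1 n0=1 z=1 u=0 p=1 q=0
t8.Δ3 y=0 x=0 v=1 r=1 clk=1 n0=1 z=0 u=0 p=1 q=0
t8.Δ4 y=0 x=0 v=0 r=1 clk=1 n0=1 z=1 u=0 p=1 q=0
t8.Δ5 y=0 x=0 v=0 r=1 clk=1 n0=1 z=0 u=0 p=1 q=0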